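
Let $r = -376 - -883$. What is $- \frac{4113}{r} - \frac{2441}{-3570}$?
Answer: $- \frac{4481941}{603330} \approx -7.4287$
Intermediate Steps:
$r = 507$ ($r = -376 + 883 = 507$)
$- \frac{4113}{r} - \frac{2441}{-3570} = - \frac{4113}{507} - \frac{2441}{-3570} = \left(-4113\right) \frac{1}{507} - - \frac{2441}{3570} = - \frac{1371}{169} + \frac{2441}{3570} = - \frac{4481941}{603330}$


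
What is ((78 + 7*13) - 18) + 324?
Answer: 475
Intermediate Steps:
((78 + 7*13) - 18) + 324 = ((78 + 91) - 18) + 324 = (169 - 18) + 324 = 151 + 324 = 475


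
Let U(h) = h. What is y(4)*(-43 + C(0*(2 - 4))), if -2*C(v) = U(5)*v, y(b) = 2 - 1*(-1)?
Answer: -129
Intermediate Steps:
y(b) = 3 (y(b) = 2 + 1 = 3)
C(v) = -5*v/2
y(4)*(-43 + C(0*(2 - 4))) = 3*(-43 - 0*(2 - 4)) = 3*(-43 - 0*(-2)) = 3*(-43 - 5/2*0) = 3*(-43 + 0) = 3*(-43) = -129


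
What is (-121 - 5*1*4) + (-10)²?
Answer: -41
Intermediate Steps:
(-121 - 5*1*4) + (-10)² = (-121 - 5*4) + 100 = (-121 - 20) + 100 = -141 + 100 = -41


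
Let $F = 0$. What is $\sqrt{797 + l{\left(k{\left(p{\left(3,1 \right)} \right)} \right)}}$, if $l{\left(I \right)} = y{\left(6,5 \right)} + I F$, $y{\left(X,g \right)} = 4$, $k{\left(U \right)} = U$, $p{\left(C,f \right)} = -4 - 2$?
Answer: $3 \sqrt{89} \approx 28.302$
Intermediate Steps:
$p{\left(C,f \right)} = -6$
$l{\left(I \right)} = 4$ ($l{\left(I \right)} = 4 + I 0 = 4 + 0 = 4$)
$\sqrt{797 + l{\left(k{\left(p{\left(3,1 \right)} \right)} \right)}} = \sqrt{797 + 4} = \sqrt{801} = 3 \sqrt{89}$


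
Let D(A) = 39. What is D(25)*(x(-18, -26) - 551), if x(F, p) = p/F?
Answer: -64298/3 ≈ -21433.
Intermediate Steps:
D(25)*(x(-18, -26) - 551) = 39*(-26/(-18) - 551) = 39*(-26*(-1/18) - 551) = 39*(13/9 - 551) = 39*(-4946/9) = -64298/3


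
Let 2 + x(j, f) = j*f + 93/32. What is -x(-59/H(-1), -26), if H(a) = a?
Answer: 49059/32 ≈ 1533.1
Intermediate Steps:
x(j, f) = 29/32 + f*j (x(j, f) = -2 + (j*f + 93/32) = -2 + (f*j + 93*(1/32)) = -2 + (f*j + 93/32) = -2 + (93/32 + f*j) = 29/32 + f*j)
-x(-59/H(-1), -26) = -(29/32 - (-1534)/(-1)) = -(29/32 - (-1534)*(-1)) = -(29/32 - 26*59) = -(29/32 - 1534) = -1*(-49059/32) = 49059/32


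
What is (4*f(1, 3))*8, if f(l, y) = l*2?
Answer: 64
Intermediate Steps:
f(l, y) = 2*l
(4*f(1, 3))*8 = (4*(2*1))*8 = (4*2)*8 = 8*8 = 64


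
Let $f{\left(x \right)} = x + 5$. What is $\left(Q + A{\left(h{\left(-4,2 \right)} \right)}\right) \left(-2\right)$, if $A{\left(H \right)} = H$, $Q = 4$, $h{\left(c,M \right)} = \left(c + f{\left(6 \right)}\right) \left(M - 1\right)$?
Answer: $-22$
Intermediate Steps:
$f{\left(x \right)} = 5 + x$
$h{\left(c,M \right)} = \left(-1 + M\right) \left(11 + c\right)$ ($h{\left(c,M \right)} = \left(c + \left(5 + 6\right)\right) \left(M - 1\right) = \left(c + 11\right) \left(-1 + M\right) = \left(11 + c\right) \left(-1 + M\right) = \left(-1 + M\right) \left(11 + c\right)$)
$\left(Q + A{\left(h{\left(-4,2 \right)} \right)}\right) \left(-2\right) = \left(4 + \left(-11 - -4 + 11 \cdot 2 + 2 \left(-4\right)\right)\right) \left(-2\right) = \left(4 + \left(-11 + 4 + 22 - 8\right)\right) \left(-2\right) = \left(4 + 7\right) \left(-2\right) = 11 \left(-2\right) = -22$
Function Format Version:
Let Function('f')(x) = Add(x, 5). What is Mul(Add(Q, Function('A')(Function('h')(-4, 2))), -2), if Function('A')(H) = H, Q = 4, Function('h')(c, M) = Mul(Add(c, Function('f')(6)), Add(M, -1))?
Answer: -22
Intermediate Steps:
Function('f')(x) = Add(5, x)
Function('h')(c, M) = Mul(Add(-1, M), Add(11, c)) (Function('h')(c, M) = Mul(Add(c, Add(5, 6)), Add(M, -1)) = Mul(Add(c, 11), Add(-1, M)) = Mul(Add(11, c), Add(-1, M)) = Mul(Add(-1, M), Add(11, c)))
Mul(Add(Q, Function('A')(Function('h')(-4, 2))), -2) = Mul(Add(4, Add(-11, Mul(-1, -4), Mul(11, 2), Mul(2, -4))), -2) = Mul(Add(4, Add(-11, 4, 22, -8)), -2) = Mul(Add(4, 7), -2) = Mul(11, -2) = -22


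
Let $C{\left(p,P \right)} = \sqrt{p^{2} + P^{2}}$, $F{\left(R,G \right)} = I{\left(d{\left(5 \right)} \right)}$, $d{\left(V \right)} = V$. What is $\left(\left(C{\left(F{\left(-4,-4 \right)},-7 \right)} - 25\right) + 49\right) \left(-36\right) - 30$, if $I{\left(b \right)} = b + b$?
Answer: $-894 - 36 \sqrt{149} \approx -1333.4$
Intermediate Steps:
$I{\left(b \right)} = 2 b$
$F{\left(R,G \right)} = 10$ ($F{\left(R,G \right)} = 2 \cdot 5 = 10$)
$C{\left(p,P \right)} = \sqrt{P^{2} + p^{2}}$
$\left(\left(C{\left(F{\left(-4,-4 \right)},-7 \right)} - 25\right) + 49\right) \left(-36\right) - 30 = \left(\left(\sqrt{\left(-7\right)^{2} + 10^{2}} - 25\right) + 49\right) \left(-36\right) - 30 = \left(\left(\sqrt{49 + 100} - 25\right) + 49\right) \left(-36\right) + \left(-49 + 19\right) = \left(\left(\sqrt{149} - 25\right) + 49\right) \left(-36\right) - 30 = \left(\left(-25 + \sqrt{149}\right) + 49\right) \left(-36\right) - 30 = \left(24 + \sqrt{149}\right) \left(-36\right) - 30 = \left(-864 - 36 \sqrt{149}\right) - 30 = -894 - 36 \sqrt{149}$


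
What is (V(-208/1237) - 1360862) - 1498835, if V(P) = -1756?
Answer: -2861453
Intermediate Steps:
(V(-208/1237) - 1360862) - 1498835 = (-1756 - 1360862) - 1498835 = -1362618 - 1498835 = -2861453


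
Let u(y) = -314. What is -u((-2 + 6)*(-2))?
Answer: 314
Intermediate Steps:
-u((-2 + 6)*(-2)) = -1*(-314) = 314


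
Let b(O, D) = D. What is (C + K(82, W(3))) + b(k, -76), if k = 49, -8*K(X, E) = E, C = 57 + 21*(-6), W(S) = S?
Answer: -1163/8 ≈ -145.38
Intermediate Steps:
C = -69 (C = 57 - 126 = -69)
K(X, E) = -E/8
(C + K(82, W(3))) + b(k, -76) = (-69 - 1/8*3) - 76 = (-69 - 3/8) - 76 = -555/8 - 76 = -1163/8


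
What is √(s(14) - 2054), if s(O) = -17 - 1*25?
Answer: 4*I*√131 ≈ 45.782*I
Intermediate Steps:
s(O) = -42 (s(O) = -17 - 25 = -42)
√(s(14) - 2054) = √(-42 - 2054) = √(-2096) = 4*I*√131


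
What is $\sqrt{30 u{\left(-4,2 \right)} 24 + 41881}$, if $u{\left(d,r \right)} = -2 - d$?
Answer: $\sqrt{43321} \approx 208.14$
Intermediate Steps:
$\sqrt{30 u{\left(-4,2 \right)} 24 + 41881} = \sqrt{30 \left(-2 - -4\right) 24 + 41881} = \sqrt{30 \left(-2 + 4\right) 24 + 41881} = \sqrt{30 \cdot 2 \cdot 24 + 41881} = \sqrt{60 \cdot 24 + 41881} = \sqrt{1440 + 41881} = \sqrt{43321}$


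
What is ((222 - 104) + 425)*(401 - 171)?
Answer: 124890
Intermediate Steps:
((222 - 104) + 425)*(401 - 171) = (118 + 425)*230 = 543*230 = 124890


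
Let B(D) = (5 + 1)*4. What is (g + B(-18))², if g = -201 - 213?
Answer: 152100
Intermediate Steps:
g = -414
B(D) = 24 (B(D) = 6*4 = 24)
(g + B(-18))² = (-414 + 24)² = (-390)² = 152100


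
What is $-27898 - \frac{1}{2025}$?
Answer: $- \frac{56493451}{2025} \approx -27898.0$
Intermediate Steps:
$-27898 - \frac{1}{2025} = - \frac{56493451}{2025}$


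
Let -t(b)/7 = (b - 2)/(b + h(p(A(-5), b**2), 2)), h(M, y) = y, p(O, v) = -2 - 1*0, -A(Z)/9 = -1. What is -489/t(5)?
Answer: 163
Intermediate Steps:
A(Z) = 9 (A(Z) = -9*(-1) = 9)
p(O, v) = -2 (p(O, v) = -2 + 0 = -2)
t(b) = -7*(-2 + b)/(2 + b) (t(b) = -7*(b - 2)/(b + 2) = -7*(-2 + b)/(2 + b))
-489/t(5) = -489*(2 + 5)/(7*(2 - 1*5)) = -489/(2 - 5) = -489/(7*(1/7)*(-3)) = -489/(-3) = -489*(-1/3) = 163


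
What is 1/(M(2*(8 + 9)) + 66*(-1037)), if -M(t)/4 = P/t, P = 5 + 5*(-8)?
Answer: -17/1163444 ≈ -1.4612e-5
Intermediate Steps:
P = -35 (P = 5 - 40 = -35)
M(t) = 140/t (M(t) = -(-140)/t = 140/t)
1/(M(2*(8 + 9)) + 66*(-1037)) = 1/(140/((2*(8 + 9))) + 66*(-1037)) = 1/(140/((2*17)) - 68442) = 1/(140/34 - 68442) = 1/(140*(1/34) - 68442) = 1/(70/17 - 68442) = 1/(-1163444/17) = -17/1163444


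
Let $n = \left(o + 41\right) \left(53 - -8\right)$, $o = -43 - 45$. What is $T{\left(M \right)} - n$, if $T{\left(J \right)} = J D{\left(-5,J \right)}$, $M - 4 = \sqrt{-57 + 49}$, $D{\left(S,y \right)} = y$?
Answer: $2875 + 16 i \sqrt{2} \approx 2875.0 + 22.627 i$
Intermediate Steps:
$o = -88$
$M = 4 + 2 i \sqrt{2}$ ($M = 4 + \sqrt{-57 + 49} = 4 + \sqrt{-8} = 4 + 2 i \sqrt{2} \approx 4.0 + 2.8284 i$)
$T{\left(J \right)} = J^{2}$ ($T{\left(J \right)} = J J = J^{2}$)
$n = -2867$ ($n = \left(-88 + 41\right) \left(53 - -8\right) = - 47 \left(53 + 8\right) = \left(-47\right) 61 = -2867$)
$T{\left(M \right)} - n = \left(4 + 2 i \sqrt{2}\right)^{2} - -2867 = \left(4 + 2 i \sqrt{2}\right)^{2} + 2867 = 2867 + \left(4 + 2 i \sqrt{2}\right)^{2}$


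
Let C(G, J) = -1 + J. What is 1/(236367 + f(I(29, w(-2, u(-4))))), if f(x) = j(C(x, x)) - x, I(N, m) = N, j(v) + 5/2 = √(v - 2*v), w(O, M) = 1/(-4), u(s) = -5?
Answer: 945342/223417874353 - 8*I*√7/223417874353 ≈ 4.2313e-6 - 9.4737e-11*I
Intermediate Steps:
w(O, M) = -¼ (w(O, M) = 1*(-¼) = -¼)
j(v) = -5/2 + √(-v) (j(v) = -5/2 + √(v - 2*v) = -5/2 + √(-v))
f(x) = -5/2 + √(1 - x) - x (f(x) = (-5/2 + √(-(-1 + x))) - x = (-5/2 + √(1 - x)) - x = -5/2 + √(1 - x) - x)
1/(236367 + f(I(29, w(-2, u(-4))))) = 1/(236367 + (-5/2 + √(1 - 1*29) - 1*29)) = 1/(236367 + (-5/2 + √(1 - 29) - 29)) = 1/(236367 + (-5/2 + √(-28) - 29)) = 1/(236367 + (-5/2 + 2*I*√7 - 29)) = 1/(236367 + (-63/2 + 2*I*√7)) = 1/(472671/2 + 2*I*√7)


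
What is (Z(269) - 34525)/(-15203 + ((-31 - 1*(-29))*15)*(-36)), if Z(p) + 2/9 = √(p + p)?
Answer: 310727/127107 - √538/14123 ≈ 2.4430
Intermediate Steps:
Z(p) = -2/9 + √2*√p (Z(p) = -2/9 + √(p + p) = -2/9 + √(2*p) = -2/9 + √2*√p)
(Z(269) - 34525)/(-15203 + ((-31 - 1*(-29))*15)*(-36)) = ((-2/9 + √2*√269) - 34525)/(-15203 + ((-31 - 1*(-29))*15)*(-36)) = ((-2/9 + √538) - 34525)/(-15203 + ((-31 + 29)*15)*(-36)) = (-310727/9 + √538)/(-15203 - 2*15*(-36)) = (-310727/9 + √538)/(-15203 - 30*(-36)) = (-310727/9 + √538)/(-15203 + 1080) = (-310727/9 + √538)/(-14123) = (-310727/9 + √538)*(-1/14123) = 310727/127107 - √538/14123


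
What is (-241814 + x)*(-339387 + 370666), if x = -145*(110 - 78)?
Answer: -7708834666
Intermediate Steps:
x = -4640 (x = -145*32 = -4640)
(-241814 + x)*(-339387 + 370666) = (-241814 - 4640)*(-339387 + 370666) = -246454*31279 = -7708834666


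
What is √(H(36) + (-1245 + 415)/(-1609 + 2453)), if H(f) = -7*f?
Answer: I*√45052298/422 ≈ 15.905*I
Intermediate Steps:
√(H(36) + (-1245 + 415)/(-1609 + 2453)) = √(-7*36 + (-1245 + 415)/(-1609 + 2453)) = √(-252 - 830/844) = √(-252 - 830*1/844) = √(-252 - 415/422) = √(-106759/422) = I*√45052298/422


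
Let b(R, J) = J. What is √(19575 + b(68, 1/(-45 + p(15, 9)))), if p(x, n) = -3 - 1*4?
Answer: √13232687/26 ≈ 139.91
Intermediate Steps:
p(x, n) = -7 (p(x, n) = -3 - 4 = -7)
√(19575 + b(68, 1/(-45 + p(15, 9)))) = √(19575 + 1/(-45 - 7)) = √(19575 + 1/(-52)) = √(19575 - 1/52) = √(1017899/52) = √13232687/26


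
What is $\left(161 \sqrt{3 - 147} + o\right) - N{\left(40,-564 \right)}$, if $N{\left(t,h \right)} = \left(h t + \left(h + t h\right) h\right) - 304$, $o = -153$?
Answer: $-13019225 + 1932 i \approx -1.3019 \cdot 10^{7} + 1932.0 i$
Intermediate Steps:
$N{\left(t,h \right)} = -304 + h t + h \left(h + h t\right)$ ($N{\left(t,h \right)} = \left(h t + \left(h + h t\right) h\right) - 304 = \left(h t + h \left(h + h t\right)\right) - 304 = -304 + h t + h \left(h + h t\right)$)
$\left(161 \sqrt{3 - 147} + o\right) - N{\left(40,-564 \right)} = \left(161 \sqrt{3 - 147} - 153\right) - \left(-304 + \left(-564\right)^{2} - 22560 + 40 \left(-564\right)^{2}\right) = \left(161 \sqrt{-144} - 153\right) - \left(-304 + 318096 - 22560 + 40 \cdot 318096\right) = \left(161 \cdot 12 i - 153\right) - \left(-304 + 318096 - 22560 + 12723840\right) = \left(1932 i - 153\right) - 13019072 = \left(-153 + 1932 i\right) - 13019072 = -13019225 + 1932 i$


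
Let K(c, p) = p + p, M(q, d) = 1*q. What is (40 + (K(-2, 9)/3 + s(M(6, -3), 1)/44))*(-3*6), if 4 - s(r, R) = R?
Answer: -18243/22 ≈ -829.23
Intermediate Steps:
M(q, d) = q
s(r, R) = 4 - R
K(c, p) = 2*p
(40 + (K(-2, 9)/3 + s(M(6, -3), 1)/44))*(-3*6) = (40 + ((2*9)/3 + (4 - 1*1)/44))*(-3*6) = (40 + (18*(⅓) + (4 - 1)*(1/44)))*(-18) = (40 + (6 + 3*(1/44)))*(-18) = (40 + (6 + 3/44))*(-18) = (40 + 267/44)*(-18) = (2027/44)*(-18) = -18243/22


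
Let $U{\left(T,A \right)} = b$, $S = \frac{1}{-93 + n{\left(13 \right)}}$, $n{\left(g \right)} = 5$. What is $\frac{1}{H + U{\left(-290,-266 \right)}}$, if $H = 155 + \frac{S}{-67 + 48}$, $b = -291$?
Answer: $- \frac{1672}{227391} \approx -0.007353$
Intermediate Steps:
$S = - \frac{1}{88}$ ($S = \frac{1}{-93 + 5} = \frac{1}{-88} = - \frac{1}{88} \approx -0.011364$)
$U{\left(T,A \right)} = -291$
$H = \frac{259161}{1672}$ ($H = 155 + \frac{1}{-67 + 48} \left(- \frac{1}{88}\right) = 155 + \frac{1}{-19} \left(- \frac{1}{88}\right) = 155 - - \frac{1}{1672} = 155 + \frac{1}{1672} = \frac{259161}{1672} \approx 155.0$)
$\frac{1}{H + U{\left(-290,-266 \right)}} = \frac{1}{\frac{259161}{1672} - 291} = \frac{1}{- \frac{227391}{1672}} = - \frac{1672}{227391}$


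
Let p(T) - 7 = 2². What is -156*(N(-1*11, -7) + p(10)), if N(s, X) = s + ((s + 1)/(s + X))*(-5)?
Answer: 1300/3 ≈ 433.33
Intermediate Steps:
N(s, X) = s - 5*(1 + s)/(X + s) (N(s, X) = s + ((1 + s)/(X + s))*(-5) = s - 5*(1 + s)/(X + s))
p(T) = 11 (p(T) = 7 + 2² = 7 + 4 = 11)
-156*(N(-1*11, -7) + p(10)) = -156*((-5 + (-1*11)² - (-5)*11 - (-7)*11)/(-7 - 1*11) + 11) = -156*((-5 + (-11)² - 5*(-11) - 7*(-11))/(-7 - 11) + 11) = -156*((-5 + 121 + 55 + 77)/(-18) + 11) = -156*(-1/18*248 + 11) = -156*(-124/9 + 11) = -156*(-25/9) = 1300/3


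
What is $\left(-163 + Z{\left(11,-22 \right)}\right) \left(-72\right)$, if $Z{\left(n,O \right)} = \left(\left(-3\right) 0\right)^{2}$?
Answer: $11736$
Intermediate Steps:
$Z{\left(n,O \right)} = 0$ ($Z{\left(n,O \right)} = 0^{2} = 0$)
$\left(-163 + Z{\left(11,-22 \right)}\right) \left(-72\right) = \left(-163 + 0\right) \left(-72\right) = \left(-163\right) \left(-72\right) = 11736$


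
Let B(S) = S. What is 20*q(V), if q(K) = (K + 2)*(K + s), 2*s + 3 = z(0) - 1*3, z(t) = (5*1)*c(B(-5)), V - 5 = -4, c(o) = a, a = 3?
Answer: 330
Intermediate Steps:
c(o) = 3
V = 1 (V = 5 - 4 = 1)
z(t) = 15 (z(t) = (5*1)*3 = 5*3 = 15)
s = 9/2 (s = -3/2 + (15 - 1*3)/2 = -3/2 + (15 - 3)/2 = -3/2 + (½)*12 = -3/2 + 6 = 9/2 ≈ 4.5000)
q(K) = (2 + K)*(9/2 + K) (q(K) = (K + 2)*(K + 9/2) = (2 + K)*(9/2 + K))
20*q(V) = 20*(9 + 1² + (13/2)*1) = 20*(9 + 1 + 13/2) = 20*(33/2) = 330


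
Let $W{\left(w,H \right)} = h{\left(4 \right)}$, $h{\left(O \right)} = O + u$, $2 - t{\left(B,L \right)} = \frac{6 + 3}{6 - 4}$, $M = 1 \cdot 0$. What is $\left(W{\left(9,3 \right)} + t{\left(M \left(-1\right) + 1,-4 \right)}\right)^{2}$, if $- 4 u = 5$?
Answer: $\frac{1}{16} \approx 0.0625$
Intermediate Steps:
$u = - \frac{5}{4}$ ($u = \left(- \frac{1}{4}\right) 5 = - \frac{5}{4} \approx -1.25$)
$M = 0$
$t{\left(B,L \right)} = - \frac{5}{2}$ ($t{\left(B,L \right)} = 2 - \frac{6 + 3}{6 - 4} = 2 - \frac{9}{2} = - \frac{5}{2}$)
$h{\left(O \right)} = - \frac{5}{4} + O$ ($h{\left(O \right)} = O - \frac{5}{4} = - \frac{5}{4} + O$)
$W{\left(w,H \right)} = \frac{11}{4}$ ($W{\left(w,H \right)} = - \frac{5}{4} + 4 = \frac{11}{4}$)
$\left(W{\left(9,3 \right)} + t{\left(M \left(-1\right) + 1,-4 \right)}\right)^{2} = \left(\frac{11}{4} - \frac{5}{2}\right)^{2} = \left(\frac{1}{4}\right)^{2} = \frac{1}{16}$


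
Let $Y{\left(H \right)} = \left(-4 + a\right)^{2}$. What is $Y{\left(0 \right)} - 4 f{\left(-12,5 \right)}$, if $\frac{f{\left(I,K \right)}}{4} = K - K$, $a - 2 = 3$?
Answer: $1$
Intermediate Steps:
$a = 5$ ($a = 2 + 3 = 5$)
$f{\left(I,K \right)} = 0$ ($f{\left(I,K \right)} = 4 \left(K - K\right) = 4 \cdot 0 = 0$)
$Y{\left(H \right)} = 1$ ($Y{\left(H \right)} = \left(-4 + 5\right)^{2} = 1^{2} = 1$)
$Y{\left(0 \right)} - 4 f{\left(-12,5 \right)} = 1 - 0 = 1 + 0 = 1$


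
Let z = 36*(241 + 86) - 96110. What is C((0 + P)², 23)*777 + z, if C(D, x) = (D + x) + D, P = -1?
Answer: -64913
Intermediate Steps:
z = -84338 (z = 36*327 - 96110 = 11772 - 96110 = -84338)
C(D, x) = x + 2*D
C((0 + P)², 23)*777 + z = (23 + 2*(0 - 1)²)*777 - 84338 = (23 + 2*(-1)²)*777 - 84338 = (23 + 2*1)*777 - 84338 = (23 + 2)*777 - 84338 = 25*777 - 84338 = 19425 - 84338 = -64913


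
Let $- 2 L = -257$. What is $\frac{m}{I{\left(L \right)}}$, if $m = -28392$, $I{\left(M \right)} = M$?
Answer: $- \frac{56784}{257} \approx -220.95$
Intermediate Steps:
$L = \frac{257}{2}$ ($L = \left(- \frac{1}{2}\right) \left(-257\right) = \frac{257}{2} \approx 128.5$)
$\frac{m}{I{\left(L \right)}} = - \frac{28392}{\frac{257}{2}} = \left(-28392\right) \frac{2}{257} = - \frac{56784}{257}$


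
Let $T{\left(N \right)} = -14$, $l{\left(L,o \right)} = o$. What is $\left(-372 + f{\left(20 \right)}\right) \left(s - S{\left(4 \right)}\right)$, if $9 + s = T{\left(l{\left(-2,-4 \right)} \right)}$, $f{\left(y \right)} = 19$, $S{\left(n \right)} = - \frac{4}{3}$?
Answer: $\frac{22945}{3} \approx 7648.3$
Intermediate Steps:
$S{\left(n \right)} = - \frac{4}{3}$ ($S{\left(n \right)} = \left(-4\right) \frac{1}{3} = - \frac{4}{3}$)
$s = -23$ ($s = -9 - 14 = -23$)
$\left(-372 + f{\left(20 \right)}\right) \left(s - S{\left(4 \right)}\right) = \left(-372 + 19\right) \left(-23 - - \frac{4}{3}\right) = - 353 \left(-23 + \frac{4}{3}\right) = \left(-353\right) \left(- \frac{65}{3}\right) = \frac{22945}{3}$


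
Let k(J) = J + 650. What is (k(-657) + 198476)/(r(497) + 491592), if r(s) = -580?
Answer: 198469/491012 ≈ 0.40420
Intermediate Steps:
k(J) = 650 + J
(k(-657) + 198476)/(r(497) + 491592) = ((650 - 657) + 198476)/(-580 + 491592) = (-7 + 198476)/491012 = 198469*(1/491012) = 198469/491012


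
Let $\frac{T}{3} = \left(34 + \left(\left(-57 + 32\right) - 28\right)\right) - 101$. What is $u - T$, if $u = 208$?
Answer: $568$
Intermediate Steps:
$T = -360$ ($T = 3 \left(\left(34 + \left(\left(-57 + 32\right) - 28\right)\right) - 101\right) = 3 \left(\left(34 - 53\right) - 101\right) = 3 \left(-19 - 101\right) = 3 \left(-120\right) = -360$)
$u - T = 208 - -360 = 208 + 360 = 568$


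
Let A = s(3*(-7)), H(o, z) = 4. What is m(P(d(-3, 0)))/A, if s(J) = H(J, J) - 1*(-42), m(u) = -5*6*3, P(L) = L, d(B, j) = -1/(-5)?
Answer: -45/23 ≈ -1.9565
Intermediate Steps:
d(B, j) = ⅕ (d(B, j) = -1*(-⅕) = ⅕)
m(u) = -90 (m(u) = -30*3 = -90)
s(J) = 46 (s(J) = 4 - 1*(-42) = 4 + 42 = 46)
A = 46
m(P(d(-3, 0)))/A = -90/46 = -90*1/46 = -45/23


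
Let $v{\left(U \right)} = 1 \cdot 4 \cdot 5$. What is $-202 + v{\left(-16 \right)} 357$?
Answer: $6938$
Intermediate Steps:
$v{\left(U \right)} = 20$ ($v{\left(U \right)} = 4 \cdot 5 = 20$)
$-202 + v{\left(-16 \right)} 357 = -202 + 20 \cdot 357 = -202 + 7140 = 6938$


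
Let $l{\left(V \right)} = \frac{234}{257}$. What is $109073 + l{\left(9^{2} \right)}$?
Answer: $\frac{28031995}{257} \approx 1.0907 \cdot 10^{5}$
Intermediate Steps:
$l{\left(V \right)} = \frac{234}{257}$ ($l{\left(V \right)} = 234 \cdot \frac{1}{257} = \frac{234}{257}$)
$109073 + l{\left(9^{2} \right)} = 109073 + \frac{234}{257} = \frac{28031995}{257}$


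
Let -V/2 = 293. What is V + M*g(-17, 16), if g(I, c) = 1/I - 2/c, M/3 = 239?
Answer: -97621/136 ≈ -717.80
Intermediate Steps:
M = 717 (M = 3*239 = 717)
V = -586 (V = -2*293 = -586)
g(I, c) = 1/I - 2/c
V + M*g(-17, 16) = -586 + 717*(1/(-17) - 2/16) = -586 + 717*(-1/17 - 2*1/16) = -586 + 717*(-1/17 - ⅛) = -586 + 717*(-25/136) = -586 - 17925/136 = -97621/136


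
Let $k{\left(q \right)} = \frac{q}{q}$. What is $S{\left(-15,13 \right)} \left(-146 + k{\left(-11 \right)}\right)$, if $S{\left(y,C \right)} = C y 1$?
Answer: $28275$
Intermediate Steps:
$k{\left(q \right)} = 1$
$S{\left(y,C \right)} = C y$
$S{\left(-15,13 \right)} \left(-146 + k{\left(-11 \right)}\right) = 13 \left(-15\right) \left(-146 + 1\right) = \left(-195\right) \left(-145\right) = 28275$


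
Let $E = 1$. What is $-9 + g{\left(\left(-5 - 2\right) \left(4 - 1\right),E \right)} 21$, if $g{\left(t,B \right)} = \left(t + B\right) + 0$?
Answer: $-429$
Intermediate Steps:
$g{\left(t,B \right)} = B + t$ ($g{\left(t,B \right)} = \left(B + t\right) + 0 = B + t$)
$-9 + g{\left(\left(-5 - 2\right) \left(4 - 1\right),E \right)} 21 = -9 + \left(1 + \left(-5 - 2\right) \left(4 - 1\right)\right) 21 = -9 + \left(1 - 21\right) 21 = -9 - 420 = -429$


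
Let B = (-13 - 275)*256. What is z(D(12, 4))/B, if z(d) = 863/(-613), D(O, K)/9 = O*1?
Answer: 863/45195264 ≈ 1.9095e-5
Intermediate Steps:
D(O, K) = 9*O (D(O, K) = 9*(O*1) = 9*O)
z(d) = -863/613 (z(d) = 863*(-1/613) = -863/613)
B = -73728 (B = -288*256 = -73728)
z(D(12, 4))/B = -863/613/(-73728) = -863/613*(-1/73728) = 863/45195264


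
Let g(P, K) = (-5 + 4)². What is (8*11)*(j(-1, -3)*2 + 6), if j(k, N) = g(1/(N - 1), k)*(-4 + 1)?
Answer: 0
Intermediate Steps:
g(P, K) = 1 (g(P, K) = (-1)² = 1)
j(k, N) = -3 (j(k, N) = 1*(-4 + 1) = 1*(-3) = -3)
(8*11)*(j(-1, -3)*2 + 6) = (8*11)*(-3*2 + 6) = 88*(-6 + 6) = 88*0 = 0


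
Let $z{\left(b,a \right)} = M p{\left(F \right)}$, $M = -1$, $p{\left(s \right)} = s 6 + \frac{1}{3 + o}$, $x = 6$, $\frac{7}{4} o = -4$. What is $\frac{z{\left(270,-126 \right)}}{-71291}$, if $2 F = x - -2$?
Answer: $\frac{127}{356455} \approx 0.00035629$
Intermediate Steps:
$o = - \frac{16}{7}$ ($o = \frac{4}{7} \left(-4\right) = - \frac{16}{7} \approx -2.2857$)
$F = 4$ ($F = \frac{6 - -2}{2} = \frac{6 + 2}{2} = \frac{1}{2} \cdot 8 = 4$)
$p{\left(s \right)} = \frac{7}{5} + 6 s$ ($p{\left(s \right)} = s 6 + \frac{1}{3 - \frac{16}{7}} = 6 s + \frac{1}{\frac{5}{7}} = 6 s + \frac{7}{5} = \frac{7}{5} + 6 s$)
$z{\left(b,a \right)} = - \frac{127}{5}$ ($z{\left(b,a \right)} = - (\frac{7}{5} + 6 \cdot 4) = - (\frac{7}{5} + 24) = \left(-1\right) \frac{127}{5} = - \frac{127}{5}$)
$\frac{z{\left(270,-126 \right)}}{-71291} = - \frac{127}{5 \left(-71291\right)} = \left(- \frac{127}{5}\right) \left(- \frac{1}{71291}\right) = \frac{127}{356455}$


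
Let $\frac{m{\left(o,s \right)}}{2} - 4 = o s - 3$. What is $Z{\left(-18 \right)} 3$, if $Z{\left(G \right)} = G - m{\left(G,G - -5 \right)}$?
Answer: $-1464$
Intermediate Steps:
$m{\left(o,s \right)} = 2 + 2 o s$ ($m{\left(o,s \right)} = 8 + 2 \left(o s - 3\right) = 8 + 2 \left(-3 + o s\right) = 8 + \left(-6 + 2 o s\right) = 2 + 2 o s$)
$Z{\left(G \right)} = -2 + G - 2 G \left(5 + G\right)$ ($Z{\left(G \right)} = G - \left(2 + 2 G \left(G - -5\right)\right) = G - \left(2 + 2 G \left(G + 5\right)\right) = G - \left(2 + 2 G \left(5 + G\right)\right) = -2 + G - 2 G \left(5 + G\right)$)
$Z{\left(-18 \right)} 3 = \left(-2 - 18 - - 36 \left(5 - 18\right)\right) 3 = \left(-2 - 18 - \left(-36\right) \left(-13\right)\right) 3 = \left(-2 - 18 - 468\right) 3 = \left(-488\right) 3 = -1464$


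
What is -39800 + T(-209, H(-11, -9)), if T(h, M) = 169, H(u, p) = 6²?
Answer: -39631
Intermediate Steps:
H(u, p) = 36
-39800 + T(-209, H(-11, -9)) = -39800 + 169 = -39631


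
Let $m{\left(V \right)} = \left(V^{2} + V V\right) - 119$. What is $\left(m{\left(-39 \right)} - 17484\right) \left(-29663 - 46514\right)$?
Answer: $1109213297$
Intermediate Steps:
$m{\left(V \right)} = -119 + 2 V^{2}$ ($m{\left(V \right)} = \left(V^{2} + V^{2}\right) - 119 = 2 V^{2} - 119 = -119 + 2 V^{2}$)
$\left(m{\left(-39 \right)} - 17484\right) \left(-29663 - 46514\right) = \left(\left(-119 + 2 \left(-39\right)^{2}\right) - 17484\right) \left(-29663 - 46514\right) = \left(\left(-119 + 2 \cdot 1521\right) - 17484\right) \left(-76177\right) = \left(\left(-119 + 3042\right) - 17484\right) \left(-76177\right) = \left(2923 - 17484\right) \left(-76177\right) = \left(-14561\right) \left(-76177\right) = 1109213297$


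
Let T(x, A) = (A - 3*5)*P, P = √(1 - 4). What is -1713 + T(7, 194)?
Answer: -1713 + 179*I*√3 ≈ -1713.0 + 310.04*I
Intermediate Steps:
P = I*√3 (P = √(-3) = I*√3 ≈ 1.732*I)
T(x, A) = I*√3*(-15 + A) (T(x, A) = (A - 3*5)*(I*√3) = (A - 15)*(I*√3) = (-15 + A)*(I*√3) = I*√3*(-15 + A))
-1713 + T(7, 194) = -1713 + I*√3*(-15 + 194) = -1713 + I*√3*179 = -1713 + 179*I*√3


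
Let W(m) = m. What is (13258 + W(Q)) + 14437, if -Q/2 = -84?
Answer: 27863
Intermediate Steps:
Q = 168 (Q = -2*(-84) = 168)
(13258 + W(Q)) + 14437 = (13258 + 168) + 14437 = 13426 + 14437 = 27863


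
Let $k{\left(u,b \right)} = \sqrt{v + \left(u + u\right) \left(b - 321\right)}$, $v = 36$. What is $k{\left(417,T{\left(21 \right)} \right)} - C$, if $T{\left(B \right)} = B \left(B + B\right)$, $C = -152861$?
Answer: $152861 + 3 \sqrt{51990} \approx 1.5355 \cdot 10^{5}$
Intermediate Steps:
$T{\left(B \right)} = 2 B^{2}$ ($T{\left(B \right)} = B 2 B = 2 B^{2}$)
$k{\left(u,b \right)} = \sqrt{36 + 2 u \left(-321 + b\right)}$ ($k{\left(u,b \right)} = \sqrt{36 + \left(u + u\right) \left(b - 321\right)} = \sqrt{36 + 2 u \left(-321 + b\right)}$)
$k{\left(417,T{\left(21 \right)} \right)} - C = \sqrt{36 - 267714 + 2 \cdot 2 \cdot 21^{2} \cdot 417} - -152861 = \sqrt{36 - 267714 + 2 \cdot 2 \cdot 441 \cdot 417} + 152861 = \sqrt{36 - 267714 + 2 \cdot 882 \cdot 417} + 152861 = \sqrt{36 - 267714 + 735588} + 152861 = \sqrt{467910} + 152861 = 3 \sqrt{51990} + 152861 = 152861 + 3 \sqrt{51990}$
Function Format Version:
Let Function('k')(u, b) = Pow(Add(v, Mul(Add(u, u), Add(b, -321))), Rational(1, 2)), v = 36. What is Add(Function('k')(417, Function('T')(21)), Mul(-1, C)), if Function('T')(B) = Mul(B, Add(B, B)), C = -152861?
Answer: Add(152861, Mul(3, Pow(51990, Rational(1, 2)))) ≈ 1.5355e+5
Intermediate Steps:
Function('T')(B) = Mul(2, Pow(B, 2)) (Function('T')(B) = Mul(B, Mul(2, B)) = Mul(2, Pow(B, 2)))
Function('k')(u, b) = Pow(Add(36, Mul(2, u, Add(-321, b))), Rational(1, 2)) (Function('k')(u, b) = Pow(Add(36, Mul(Add(u, u), Add(b, -321))), Rational(1, 2)) = Pow(Add(36, Mul(Mul(2, u), Add(-321, b))), Rational(1, 2)) = Pow(Add(36, Mul(2, u, Add(-321, b))), Rational(1, 2)))
Add(Function('k')(417, Function('T')(21)), Mul(-1, C)) = Add(Pow(Add(36, Mul(-642, 417), Mul(2, Mul(2, Pow(21, 2)), 417)), Rational(1, 2)), Mul(-1, -152861)) = Add(Pow(Add(36, -267714, Mul(2, Mul(2, 441), 417)), Rational(1, 2)), 152861) = Add(Pow(Add(36, -267714, Mul(2, 882, 417)), Rational(1, 2)), 152861) = Add(Pow(Add(36, -267714, 735588), Rational(1, 2)), 152861) = Add(Pow(467910, Rational(1, 2)), 152861) = Add(Mul(3, Pow(51990, Rational(1, 2))), 152861) = Add(152861, Mul(3, Pow(51990, Rational(1, 2))))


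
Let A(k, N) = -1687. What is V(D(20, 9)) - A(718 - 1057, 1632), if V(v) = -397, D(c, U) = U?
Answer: 1290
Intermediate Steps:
V(D(20, 9)) - A(718 - 1057, 1632) = -397 - 1*(-1687) = -397 + 1687 = 1290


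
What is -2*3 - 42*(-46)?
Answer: 1926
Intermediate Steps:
-2*3 - 42*(-46) = -6 + 1932 = 1926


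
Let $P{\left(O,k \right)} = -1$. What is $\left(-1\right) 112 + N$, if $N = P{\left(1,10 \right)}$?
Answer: $-113$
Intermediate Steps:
$N = -1$
$\left(-1\right) 112 + N = \left(-1\right) 112 - 1 = -112 - 1 = -113$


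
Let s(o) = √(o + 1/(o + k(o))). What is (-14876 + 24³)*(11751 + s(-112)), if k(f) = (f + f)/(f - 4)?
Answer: -12362052 - 263*I*√285311334/399 ≈ -1.2362e+7 - 11134.0*I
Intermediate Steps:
k(f) = 2*f/(-4 + f) (k(f) = (2*f)/(-4 + f) = 2*f/(-4 + f))
s(o) = √(o + 1/(o + 2*o/(-4 + o)))
(-14876 + 24³)*(11751 + s(-112)) = (-14876 + 24³)*(11751 + √((-4 - 112 + (-112)²*(-2 - 112))/((-112)*(-2 - 112)))) = (-14876 + 13824)*(11751 + √(-1/112*(-4 - 112 + 12544*(-114))/(-114))) = -1052*(11751 + √(-1/112*(-1/114)*(-4 - 112 - 1430016))) = -1052*(11751 + √(-1/112*(-1/114)*(-1430132))) = -1052*(11751 + √(-357533/3192)) = -1052*(11751 + I*√285311334/1596) = -12362052 - 263*I*√285311334/399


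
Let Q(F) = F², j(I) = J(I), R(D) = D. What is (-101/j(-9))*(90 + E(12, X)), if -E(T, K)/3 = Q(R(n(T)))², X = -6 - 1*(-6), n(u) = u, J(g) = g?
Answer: -697102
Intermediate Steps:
j(I) = I
X = 0 (X = -6 + 6 = 0)
E(T, K) = -3*T⁴
(-101/j(-9))*(90 + E(12, X)) = (-101/(-9))*(90 - 3*12⁴) = (-101*(-⅑))*(90 - 3*20736) = 101*(90 - 62208)/9 = (101/9)*(-62118) = -697102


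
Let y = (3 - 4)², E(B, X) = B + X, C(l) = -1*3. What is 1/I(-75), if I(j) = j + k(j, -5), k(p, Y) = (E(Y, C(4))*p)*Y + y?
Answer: -1/3074 ≈ -0.00032531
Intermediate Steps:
C(l) = -3
y = 1 (y = (-1)² = 1)
k(p, Y) = 1 + Y*p*(-3 + Y) (k(p, Y) = ((Y - 3)*p)*Y + 1 = ((-3 + Y)*p)*Y + 1 = (p*(-3 + Y))*Y + 1 = Y*p*(-3 + Y) + 1 = 1 + Y*p*(-3 + Y))
I(j) = 1 + 41*j (I(j) = j + (1 - 5*j*(-3 - 5)) = j + (1 - 5*j*(-8)) = j + (1 + 40*j) = 1 + 41*j)
1/I(-75) = 1/(1 + 41*(-75)) = 1/(1 - 3075) = 1/(-3074) = -1/3074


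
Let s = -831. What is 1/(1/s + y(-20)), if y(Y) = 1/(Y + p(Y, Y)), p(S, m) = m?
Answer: -33240/871 ≈ -38.163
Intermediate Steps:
y(Y) = 1/(2*Y) (y(Y) = 1/(Y + Y) = 1/(2*Y))
1/(1/s + y(-20)) = 1/(1/(-831) + (1/2)/(-20)) = 1/(-1/831 + (1/2)*(-1/20)) = 1/(-1/831 - 1/40) = 1/(-871/33240) = -33240/871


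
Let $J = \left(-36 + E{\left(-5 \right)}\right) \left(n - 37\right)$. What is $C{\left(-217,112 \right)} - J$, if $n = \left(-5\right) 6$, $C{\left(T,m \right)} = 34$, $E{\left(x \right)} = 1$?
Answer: $-2311$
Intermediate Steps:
$n = -30$
$J = 2345$ ($J = \left(-36 + 1\right) \left(-30 - 37\right) = \left(-35\right) \left(-67\right) = 2345$)
$C{\left(-217,112 \right)} - J = 34 - 2345 = -2311$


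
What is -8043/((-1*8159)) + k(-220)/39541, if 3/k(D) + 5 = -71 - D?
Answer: 15265364783/15485520912 ≈ 0.98578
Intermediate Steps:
k(D) = 3/(-76 - D) (k(D) = 3/(-5 + (-71 - D)) = 3/(-76 - D))
-8043/((-1*8159)) + k(-220)/39541 = -8043/((-1*8159)) - 3/(76 - 220)/39541 = -8043/(-8159) - 3/(-144)*(1/39541) = -8043*(-1/8159) - 3*(-1/144)*(1/39541) = 8043/8159 + (1/48)*(1/39541) = 8043/8159 + 1/1897968 = 15265364783/15485520912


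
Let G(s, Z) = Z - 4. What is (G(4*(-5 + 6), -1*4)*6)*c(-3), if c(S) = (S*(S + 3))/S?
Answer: 0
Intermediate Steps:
G(s, Z) = -4 + Z
c(S) = 3 + S (c(S) = (S*(3 + S))/S = 3 + S)
(G(4*(-5 + 6), -1*4)*6)*c(-3) = ((-4 - 1*4)*6)*(3 - 3) = ((-4 - 4)*6)*0 = -8*6*0 = -48*0 = 0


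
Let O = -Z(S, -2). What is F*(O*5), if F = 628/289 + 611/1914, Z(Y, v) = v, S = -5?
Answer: 6892855/276573 ≈ 24.922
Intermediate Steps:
F = 1378571/553146 (F = 628*(1/289) + 611*(1/1914) = 628/289 + 611/1914 = 1378571/553146 ≈ 2.4922)
O = 2 (O = -1*(-2) = 2)
F*(O*5) = 1378571*(2*5)/553146 = (1378571/553146)*10 = 6892855/276573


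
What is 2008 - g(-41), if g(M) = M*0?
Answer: 2008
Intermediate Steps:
g(M) = 0
2008 - g(-41) = 2008 - 1*0 = 2008 + 0 = 2008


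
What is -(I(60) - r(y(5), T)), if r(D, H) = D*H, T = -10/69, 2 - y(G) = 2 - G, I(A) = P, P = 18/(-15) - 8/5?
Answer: 716/345 ≈ 2.0754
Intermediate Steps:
P = -14/5 (P = 18*(-1/15) - 8*⅕ = -6/5 - 8/5 = -14/5 ≈ -2.8000)
I(A) = -14/5
y(G) = G (y(G) = 2 - (2 - G) = 2 + (-2 + G) = G)
T = -10/69 (T = -10*1/69 = -10/69 ≈ -0.14493)
-(I(60) - r(y(5), T)) = -(-14/5 - 5*(-10)/69) = -(-14/5 - 1*(-50/69)) = -(-14/5 + 50/69) = -1*(-716/345) = 716/345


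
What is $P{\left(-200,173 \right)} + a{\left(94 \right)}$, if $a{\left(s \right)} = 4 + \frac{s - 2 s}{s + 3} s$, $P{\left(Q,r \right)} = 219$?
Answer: $\frac{12795}{97} \approx 131.91$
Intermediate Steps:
$a{\left(s \right)} = 4 - \frac{s^{2}}{3 + s}$ ($a{\left(s \right)} = 4 + \frac{\left(-1\right) s}{3 + s} s = 4 + - \frac{s}{3 + s} s = 4 - \frac{s^{2}}{3 + s}$)
$P{\left(-200,173 \right)} + a{\left(94 \right)} = 219 + \frac{12 - 94^{2} + 4 \cdot 94}{3 + 94} = 219 + \frac{12 - 8836 + 376}{97} = 219 + \frac{1}{97} \left(-8448\right) = 219 - \frac{8448}{97} = \frac{12795}{97}$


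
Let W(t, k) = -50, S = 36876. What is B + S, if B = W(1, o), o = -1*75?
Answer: 36826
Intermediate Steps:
o = -75
B = -50
B + S = -50 + 36876 = 36826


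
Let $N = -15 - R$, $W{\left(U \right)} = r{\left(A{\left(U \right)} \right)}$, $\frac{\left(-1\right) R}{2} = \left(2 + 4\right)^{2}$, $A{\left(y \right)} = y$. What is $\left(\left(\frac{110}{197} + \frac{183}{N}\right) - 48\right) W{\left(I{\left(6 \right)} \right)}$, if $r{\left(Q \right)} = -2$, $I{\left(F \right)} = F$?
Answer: $\frac{331114}{3743} \approx 88.462$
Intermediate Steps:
$R = -72$ ($R = - 2 \left(2 + 4\right)^{2} = - 2 \cdot 6^{2} = \left(-2\right) 36 = -72$)
$W{\left(U \right)} = -2$
$N = 57$ ($N = -15 - -72 = -15 + 72 = 57$)
$\left(\left(\frac{110}{197} + \frac{183}{N}\right) - 48\right) W{\left(I{\left(6 \right)} \right)} = \left(\left(\frac{110}{197} + \frac{183}{57}\right) - 48\right) \left(-2\right) = \left(\left(110 \cdot \frac{1}{197} + 183 \cdot \frac{1}{57}\right) - 48\right) \left(-2\right) = \left(\left(\frac{110}{197} + \frac{61}{19}\right) - 48\right) \left(-2\right) = \left(\frac{14107}{3743} - 48\right) \left(-2\right) = \left(- \frac{165557}{3743}\right) \left(-2\right) = \frac{331114}{3743}$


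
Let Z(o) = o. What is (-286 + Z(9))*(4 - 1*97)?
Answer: 25761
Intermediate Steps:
(-286 + Z(9))*(4 - 1*97) = (-286 + 9)*(4 - 1*97) = -277*(4 - 97) = -277*(-93) = 25761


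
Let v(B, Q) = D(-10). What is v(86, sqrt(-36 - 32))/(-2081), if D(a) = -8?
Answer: 8/2081 ≈ 0.0038443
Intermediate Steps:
v(B, Q) = -8
v(86, sqrt(-36 - 32))/(-2081) = -8/(-2081) = -8*(-1/2081) = 8/2081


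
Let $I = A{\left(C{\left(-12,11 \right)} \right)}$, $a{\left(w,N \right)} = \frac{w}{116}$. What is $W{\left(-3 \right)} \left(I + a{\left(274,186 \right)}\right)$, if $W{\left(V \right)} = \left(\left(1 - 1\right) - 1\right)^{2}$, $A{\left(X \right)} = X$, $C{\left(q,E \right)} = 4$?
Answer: $\frac{369}{58} \approx 6.3621$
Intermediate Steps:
$a{\left(w,N \right)} = \frac{w}{116}$ ($a{\left(w,N \right)} = w \frac{1}{116} = \frac{w}{116}$)
$I = 4$
$W{\left(V \right)} = 1$ ($W{\left(V \right)} = \left(0 - 1\right)^{2} = \left(-1\right)^{2} = 1$)
$W{\left(-3 \right)} \left(I + a{\left(274,186 \right)}\right) = 1 \left(4 + \frac{1}{116} \cdot 274\right) = 1 \left(4 + \frac{137}{58}\right) = 1 \cdot \frac{369}{58} = \frac{369}{58}$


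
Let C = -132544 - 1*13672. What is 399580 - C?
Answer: 545796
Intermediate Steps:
C = -146216 (C = -132544 - 13672 = -146216)
399580 - C = 399580 - 1*(-146216) = 399580 + 146216 = 545796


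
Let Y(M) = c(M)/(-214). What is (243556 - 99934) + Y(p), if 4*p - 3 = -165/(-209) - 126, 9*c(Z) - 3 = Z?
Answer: 3503802661/24396 ≈ 1.4362e+5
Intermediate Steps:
c(Z) = 1/3 + Z/9
p = -1161/38 (p = 3/4 + (-165/(-209) - 126)/4 = 3/4 + (-165*(-1/209) - 126)/4 = 3/4 + (15/19 - 126)/4 = 3/4 + (1/4)*(-2379/19) = 3/4 - 2379/76 = -1161/38 ≈ -30.553)
Y(M) = -1/642 - M/1926 (Y(M) = (1/3 + M/9)/(-214) = (1/3 + M/9)*(-1/214) = -1/642 - M/1926)
(243556 - 99934) + Y(p) = (243556 - 99934) + (-1/642 - 1/1926*(-1161/38)) = 143622 + (-1/642 + 129/8132) = 143622 + 349/24396 = 3503802661/24396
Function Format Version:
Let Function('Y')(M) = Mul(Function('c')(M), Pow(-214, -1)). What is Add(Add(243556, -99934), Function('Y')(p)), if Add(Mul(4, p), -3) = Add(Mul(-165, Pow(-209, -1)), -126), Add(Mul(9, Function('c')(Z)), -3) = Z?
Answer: Rational(3503802661, 24396) ≈ 1.4362e+5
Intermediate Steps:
Function('c')(Z) = Add(Rational(1, 3), Mul(Rational(1, 9), Z))
p = Rational(-1161, 38) (p = Add(Rational(3, 4), Mul(Rational(1, 4), Add(Mul(-165, Pow(-209, -1)), -126))) = Add(Rational(3, 4), Mul(Rational(1, 4), Add(Mul(-165, Rational(-1, 209)), -126))) = Add(Rational(3, 4), Mul(Rational(1, 4), Add(Rational(15, 19), -126))) = Add(Rational(3, 4), Mul(Rational(1, 4), Rational(-2379, 19))) = Add(Rational(3, 4), Rational(-2379, 76)) = Rational(-1161, 38) ≈ -30.553)
Function('Y')(M) = Add(Rational(-1, 642), Mul(Rational(-1, 1926), M)) (Function('Y')(M) = Mul(Add(Rational(1, 3), Mul(Rational(1, 9), M)), Pow(-214, -1)) = Mul(Add(Rational(1, 3), Mul(Rational(1, 9), M)), Rational(-1, 214)) = Add(Rational(-1, 642), Mul(Rational(-1, 1926), M)))
Add(Add(243556, -99934), Function('Y')(p)) = Add(Add(243556, -99934), Add(Rational(-1, 642), Mul(Rational(-1, 1926), Rational(-1161, 38)))) = Add(143622, Add(Rational(-1, 642), Rational(129, 8132))) = Add(143622, Rational(349, 24396)) = Rational(3503802661, 24396)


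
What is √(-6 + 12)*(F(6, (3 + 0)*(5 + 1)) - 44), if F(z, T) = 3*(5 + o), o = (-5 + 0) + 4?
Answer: -32*√6 ≈ -78.384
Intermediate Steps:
o = -1 (o = -5 + 4 = -1)
F(z, T) = 12 (F(z, T) = 3*(5 - 1) = 3*4 = 12)
√(-6 + 12)*(F(6, (3 + 0)*(5 + 1)) - 44) = √(-6 + 12)*(12 - 44) = √6*(-32) = -32*√6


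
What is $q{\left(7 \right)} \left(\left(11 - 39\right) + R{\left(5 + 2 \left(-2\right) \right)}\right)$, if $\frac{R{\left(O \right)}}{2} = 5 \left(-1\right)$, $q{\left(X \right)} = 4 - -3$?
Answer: $-266$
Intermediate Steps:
$q{\left(X \right)} = 7$ ($q{\left(X \right)} = 4 + 3 = 7$)
$R{\left(O \right)} = -10$ ($R{\left(O \right)} = 2 \cdot 5 \left(-1\right) = 2 \left(-5\right) = -10$)
$q{\left(7 \right)} \left(\left(11 - 39\right) + R{\left(5 + 2 \left(-2\right) \right)}\right) = 7 \left(\left(11 - 39\right) - 10\right) = 7 \left(-28 - 10\right) = 7 \left(-38\right) = -266$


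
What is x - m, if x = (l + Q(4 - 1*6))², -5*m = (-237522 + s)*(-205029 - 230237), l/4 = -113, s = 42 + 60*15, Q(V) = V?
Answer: 20595252172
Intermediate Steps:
s = 942 (s = 42 + 900 = 942)
l = -452 (l = 4*(-113) = -452)
m = -20595046056 (m = -(-237522 + 942)*(-205029 - 230237)/5 = -(-47316)*(-435266) = -⅕*102975230280 = -20595046056)
x = 206116 (x = (-452 + (4 - 1*6))² = (-452 + (4 - 6))² = (-452 - 2)² = (-454)² = 206116)
x - m = 206116 - 1*(-20595046056) = 206116 + 20595046056 = 20595252172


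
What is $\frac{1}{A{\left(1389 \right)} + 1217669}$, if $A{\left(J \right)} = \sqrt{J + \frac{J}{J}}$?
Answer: $\frac{1217669}{1482717792171} - \frac{\sqrt{1390}}{1482717792171} \approx 8.2122 \cdot 10^{-7}$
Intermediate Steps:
$A{\left(J \right)} = \sqrt{1 + J}$ ($A{\left(J \right)} = \sqrt{J + 1} = \sqrt{1 + J}$)
$\frac{1}{A{\left(1389 \right)} + 1217669} = \frac{1}{\sqrt{1 + 1389} + 1217669} = \frac{1}{\sqrt{1390} + 1217669} = \frac{1}{1217669 + \sqrt{1390}}$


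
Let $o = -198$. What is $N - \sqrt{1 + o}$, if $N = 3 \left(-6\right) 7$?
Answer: $-126 - i \sqrt{197} \approx -126.0 - 14.036 i$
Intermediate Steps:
$N = -126$ ($N = \left(-18\right) 7 = -126$)
$N - \sqrt{1 + o} = -126 - \sqrt{1 - 198} = -126 - \sqrt{-197} = -126 - i \sqrt{197}$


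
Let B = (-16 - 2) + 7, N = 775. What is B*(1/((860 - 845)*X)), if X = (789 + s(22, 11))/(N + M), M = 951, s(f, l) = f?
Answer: -18986/12165 ≈ -1.5607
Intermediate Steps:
B = -11 (B = -18 + 7 = -11)
X = 811/1726 (X = (789 + 22)/(775 + 951) = 811/1726 ≈ 0.46987)
B*(1/((860 - 845)*X)) = -11/((860 - 845)*811/1726) = -11*1726/(15*811) = -11*1726/12165 = -18986/12165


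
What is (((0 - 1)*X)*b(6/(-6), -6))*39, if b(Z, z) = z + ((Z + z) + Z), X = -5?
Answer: -2730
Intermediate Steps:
b(Z, z) = 2*Z + 2*z (b(Z, z) = z + (z + 2*Z) = 2*Z + 2*z)
(((0 - 1)*X)*b(6/(-6), -6))*39 = (((0 - 1)*(-5))*(2*(6/(-6)) + 2*(-6)))*39 = ((-1*(-5))*(2*(6*(-1/6)) - 12))*39 = (5*(2*(-1) - 12))*39 = (5*(-2 - 12))*39 = (5*(-14))*39 = -70*39 = -2730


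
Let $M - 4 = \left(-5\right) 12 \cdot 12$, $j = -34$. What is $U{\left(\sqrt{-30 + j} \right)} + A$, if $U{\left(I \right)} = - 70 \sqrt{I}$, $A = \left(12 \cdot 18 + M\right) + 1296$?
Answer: $656 - 140 i \approx 656.0 - 140.0 i$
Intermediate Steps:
$M = -716$ ($M = 4 + \left(-5\right) 12 \cdot 12 = 4 - 720 = -716$)
$A = 796$ ($A = \left(12 \cdot 18 - 716\right) + 1296 = \left(216 - 716\right) + 1296 = -500 + 1296 = 796$)
$U{\left(\sqrt{-30 + j} \right)} + A = - 70 \sqrt{\sqrt{-30 - 34}} + 796 = - 70 \sqrt{\sqrt{-64}} + 796 = - 70 \sqrt{8 i} + 796 = - 70 \cdot 2 \left(1 + i\right) + 796 = - 140 \left(1 + i\right) + 796 = 796 - 140 \left(1 + i\right)$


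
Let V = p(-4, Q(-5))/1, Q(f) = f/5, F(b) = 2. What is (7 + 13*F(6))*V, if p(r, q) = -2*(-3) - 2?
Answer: 132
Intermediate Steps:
Q(f) = f/5 (Q(f) = f*(⅕) = f/5)
p(r, q) = 4 (p(r, q) = 6 - 2 = 4)
V = 4 (V = 4/1 = 4*1 = 4)
(7 + 13*F(6))*V = (7 + 13*2)*4 = (7 + 26)*4 = 33*4 = 132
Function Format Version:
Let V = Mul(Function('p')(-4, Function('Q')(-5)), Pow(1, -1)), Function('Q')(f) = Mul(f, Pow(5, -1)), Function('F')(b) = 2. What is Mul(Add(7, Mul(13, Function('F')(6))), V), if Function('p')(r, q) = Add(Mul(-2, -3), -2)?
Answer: 132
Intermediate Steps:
Function('Q')(f) = Mul(Rational(1, 5), f) (Function('Q')(f) = Mul(f, Rational(1, 5)) = Mul(Rational(1, 5), f))
Function('p')(r, q) = 4 (Function('p')(r, q) = Add(6, -2) = 4)
V = 4 (V = Mul(4, Pow(1, -1)) = Mul(4, 1) = 4)
Mul(Add(7, Mul(13, Function('F')(6))), V) = Mul(Add(7, Mul(13, 2)), 4) = Mul(Add(7, 26), 4) = Mul(33, 4) = 132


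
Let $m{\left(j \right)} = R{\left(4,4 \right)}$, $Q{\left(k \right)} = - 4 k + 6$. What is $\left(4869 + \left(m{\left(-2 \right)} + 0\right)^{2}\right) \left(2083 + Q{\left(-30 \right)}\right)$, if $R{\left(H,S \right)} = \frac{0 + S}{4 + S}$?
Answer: $\frac{43024693}{4} \approx 1.0756 \cdot 10^{7}$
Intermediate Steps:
$R{\left(H,S \right)} = \frac{S}{4 + S}$
$Q{\left(k \right)} = 6 - 4 k$
$m{\left(j \right)} = \frac{1}{2}$ ($m{\left(j \right)} = \frac{4}{4 + 4} = \frac{4}{8} = 4 \cdot \frac{1}{8} = \frac{1}{2}$)
$\left(4869 + \left(m{\left(-2 \right)} + 0\right)^{2}\right) \left(2083 + Q{\left(-30 \right)}\right) = \left(4869 + \left(\frac{1}{2} + 0\right)^{2}\right) \left(2083 + \left(6 - -120\right)\right) = \left(4869 + \left(\frac{1}{2}\right)^{2}\right) \left(2083 + \left(6 + 120\right)\right) = \left(4869 + \frac{1}{4}\right) \left(2083 + 126\right) = \frac{19477}{4} \cdot 2209 = \frac{43024693}{4}$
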